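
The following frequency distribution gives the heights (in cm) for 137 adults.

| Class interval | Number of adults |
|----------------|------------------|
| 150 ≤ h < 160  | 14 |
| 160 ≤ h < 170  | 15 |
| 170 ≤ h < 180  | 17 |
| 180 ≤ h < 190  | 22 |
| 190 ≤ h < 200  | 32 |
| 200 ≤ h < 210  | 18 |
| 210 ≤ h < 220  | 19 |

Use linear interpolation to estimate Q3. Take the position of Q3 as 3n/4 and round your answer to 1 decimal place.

201.5

Cumulative frequencies: 14, 29, 46, 68, 100, 118, 137
n = 137; position = 3n/4 = 102.75.
This falls in the class 200 ≤ h < 210: L = 200, F = 100, f = 18, h = 10.
Upper quartile ≈ 200 + ((102.75 − 100) / 18) × 10 = 201.5278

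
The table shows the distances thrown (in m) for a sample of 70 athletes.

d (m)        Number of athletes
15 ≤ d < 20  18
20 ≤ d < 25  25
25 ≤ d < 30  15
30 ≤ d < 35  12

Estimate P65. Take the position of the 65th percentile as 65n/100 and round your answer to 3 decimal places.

25.833

Cumulative frequencies: 18, 43, 58, 70
n = 70; position = 65n/100 = 45.5.
This falls in the class 25 ≤ d < 30: L = 25, F = 43, f = 15, h = 5.
65th percentile ≈ 25 + ((45.5 − 43) / 15) × 5 = 25.8333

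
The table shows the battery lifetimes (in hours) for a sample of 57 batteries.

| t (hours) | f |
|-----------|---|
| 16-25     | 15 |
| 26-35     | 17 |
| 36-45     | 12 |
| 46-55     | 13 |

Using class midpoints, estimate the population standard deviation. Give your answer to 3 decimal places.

11.060

Midpoints: 20.5, 30.5, 40.5, 50.5
n = 57, Σfm = 1968.5, mean = 34.5351
Σfm² = 74954.25
Σf(m − x̄)² = Σfm² − (Σfm)²/n = 74954.25 − 1968.5²/57 = 6971.9298
Population variance = 6971.9298 / 57 = 122.3146
Standard deviation = √122.3146 = 11.0596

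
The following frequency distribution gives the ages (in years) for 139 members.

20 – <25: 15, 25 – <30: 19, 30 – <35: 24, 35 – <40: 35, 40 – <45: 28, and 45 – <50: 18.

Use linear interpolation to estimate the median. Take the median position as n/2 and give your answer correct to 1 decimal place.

Cumulative frequencies: 15, 34, 58, 93, 121, 139
n = 139; position = n/2 = 69.5.
This falls in the class 35 – <40: L = 35, F = 58, f = 35, h = 5.
Median ≈ 35 + ((69.5 − 58) / 35) × 5 = 36.6429

36.6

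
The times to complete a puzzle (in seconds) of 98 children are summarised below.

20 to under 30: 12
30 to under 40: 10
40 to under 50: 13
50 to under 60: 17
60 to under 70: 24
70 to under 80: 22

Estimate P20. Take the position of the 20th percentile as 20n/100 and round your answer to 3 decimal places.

Cumulative frequencies: 12, 22, 35, 52, 76, 98
n = 98; position = 20n/100 = 19.6.
This falls in the class 30 to under 40: L = 30, F = 12, f = 10, h = 10.
20th percentile ≈ 30 + ((19.6 − 12) / 10) × 10 = 37.6000

37.600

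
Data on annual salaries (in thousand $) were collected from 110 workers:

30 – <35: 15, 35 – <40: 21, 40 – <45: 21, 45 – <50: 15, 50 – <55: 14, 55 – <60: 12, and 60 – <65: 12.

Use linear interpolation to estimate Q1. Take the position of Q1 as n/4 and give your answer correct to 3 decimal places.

37.976

Cumulative frequencies: 15, 36, 57, 72, 86, 98, 110
n = 110; position = n/4 = 27.5.
This falls in the class 35 – <40: L = 35, F = 15, f = 21, h = 5.
Lower quartile ≈ 35 + ((27.5 − 15) / 21) × 5 = 37.9762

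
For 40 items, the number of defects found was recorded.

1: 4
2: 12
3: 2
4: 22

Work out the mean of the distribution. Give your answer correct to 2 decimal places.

3.05

Values: 1, 2, 3, 4
Σfx = 4×1 + 12×2 + 2×3 + 22×4 = 122
n = Σf = 40
Mean = 122 / 40 = 3.0500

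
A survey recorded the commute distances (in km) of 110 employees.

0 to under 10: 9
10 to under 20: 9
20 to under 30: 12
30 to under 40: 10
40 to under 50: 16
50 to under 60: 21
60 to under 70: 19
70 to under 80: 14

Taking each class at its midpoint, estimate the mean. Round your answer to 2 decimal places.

Midpoints: 5, 15, 25, 35, 45, 55, 65, 75
Σfm = 9×5 + 9×15 + 12×25 + 10×35 + 16×45 + 21×55 + 19×65 + 14×75 = 4990
n = Σf = 110
Mean = 4990 / 110 = 45.3636

45.36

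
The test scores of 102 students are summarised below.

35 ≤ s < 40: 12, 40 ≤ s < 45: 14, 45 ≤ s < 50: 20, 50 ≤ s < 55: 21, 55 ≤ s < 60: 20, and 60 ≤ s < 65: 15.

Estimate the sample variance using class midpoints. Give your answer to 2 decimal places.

Midpoints: 37.5, 42.5, 47.5, 52.5, 57.5, 62.5
n = 102, Σfm = 5185, mean = 50.8333
Σfm² = 269887.5
Σf(m − x̄)² = Σfm² − (Σfm)²/n = 269887.5 − 5185²/102 = 6316.6667
Sample variance = 6316.6667 / 101 = 62.5413

62.54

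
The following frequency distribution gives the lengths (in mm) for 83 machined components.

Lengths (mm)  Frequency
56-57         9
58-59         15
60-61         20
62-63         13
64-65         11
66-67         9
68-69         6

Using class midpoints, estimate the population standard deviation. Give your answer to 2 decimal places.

Midpoints: 56.5, 58.5, 60.5, 62.5, 64.5, 66.5, 68.5
n = 83, Σfm = 5127.5, mean = 61.7771
Σfm² = 317766.75
Σf(m − x̄)² = Σfm² − (Σfm)²/n = 317766.75 − 5127.5²/83 = 1004.6265
Population variance = 1004.6265 / 83 = 12.1039
Standard deviation = √12.1039 = 3.4791

3.48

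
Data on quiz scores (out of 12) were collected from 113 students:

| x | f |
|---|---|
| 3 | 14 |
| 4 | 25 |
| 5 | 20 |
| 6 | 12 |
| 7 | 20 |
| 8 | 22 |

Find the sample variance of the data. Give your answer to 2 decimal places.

2.98

Values: 3, 4, 5, 6, 7, 8
n = 113, Σfx = 630, mean = 5.5752
Σfx² = 3846
Σf(x − x̄)² = Σfx² − (Σfx)²/n = 3846 − 630²/113 = 333.6106
Sample variance = 333.6106 / 112 = 2.9787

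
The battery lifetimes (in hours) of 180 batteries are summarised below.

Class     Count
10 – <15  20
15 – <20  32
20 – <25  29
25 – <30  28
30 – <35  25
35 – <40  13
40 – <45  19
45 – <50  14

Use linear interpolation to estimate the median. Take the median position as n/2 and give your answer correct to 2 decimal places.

26.61

Cumulative frequencies: 20, 52, 81, 109, 134, 147, 166, 180
n = 180; position = n/2 = 90.
This falls in the class 25 – <30: L = 25, F = 81, f = 28, h = 5.
Median ≈ 25 + ((90 − 81) / 28) × 5 = 26.6071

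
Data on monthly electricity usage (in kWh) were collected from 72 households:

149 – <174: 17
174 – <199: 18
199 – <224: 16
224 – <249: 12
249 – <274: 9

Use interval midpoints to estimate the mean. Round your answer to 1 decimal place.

203.9

Midpoints: 161.5, 186.5, 211.5, 236.5, 261.5
Σfm = 17×161.5 + 18×186.5 + 16×211.5 + 12×236.5 + 9×261.5 = 14678
n = Σf = 72
Mean = 14678 / 72 = 203.8611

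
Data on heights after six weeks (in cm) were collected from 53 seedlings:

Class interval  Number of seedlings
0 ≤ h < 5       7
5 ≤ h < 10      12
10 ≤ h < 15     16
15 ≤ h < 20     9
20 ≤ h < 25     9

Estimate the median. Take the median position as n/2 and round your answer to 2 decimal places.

Cumulative frequencies: 7, 19, 35, 44, 53
n = 53; position = n/2 = 26.5.
This falls in the class 10 ≤ h < 15: L = 10, F = 19, f = 16, h = 5.
Median ≈ 10 + ((26.5 − 19) / 16) × 5 = 12.3438

12.34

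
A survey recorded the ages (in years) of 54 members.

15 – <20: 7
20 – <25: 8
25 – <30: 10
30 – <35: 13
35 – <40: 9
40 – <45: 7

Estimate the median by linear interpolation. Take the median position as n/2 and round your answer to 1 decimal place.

30.8

Cumulative frequencies: 7, 15, 25, 38, 47, 54
n = 54; position = n/2 = 27.
This falls in the class 30 – <35: L = 30, F = 25, f = 13, h = 5.
Median ≈ 30 + ((27 − 25) / 13) × 5 = 30.7692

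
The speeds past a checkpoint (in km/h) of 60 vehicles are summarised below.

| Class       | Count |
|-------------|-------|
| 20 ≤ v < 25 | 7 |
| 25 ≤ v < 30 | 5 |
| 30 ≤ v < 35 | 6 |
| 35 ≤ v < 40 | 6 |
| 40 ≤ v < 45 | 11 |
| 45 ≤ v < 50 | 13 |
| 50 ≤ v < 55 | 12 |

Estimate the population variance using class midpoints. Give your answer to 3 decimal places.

Midpoints: 22.5, 27.5, 32.5, 37.5, 42.5, 47.5, 52.5
n = 60, Σfm = 2430, mean = 40.5000
Σfm² = 104375
Σf(m − x̄)² = Σfm² − (Σfm)²/n = 104375 − 2430²/60 = 5960.0000
Population variance = 5960.0000 / 60 = 99.3333

99.333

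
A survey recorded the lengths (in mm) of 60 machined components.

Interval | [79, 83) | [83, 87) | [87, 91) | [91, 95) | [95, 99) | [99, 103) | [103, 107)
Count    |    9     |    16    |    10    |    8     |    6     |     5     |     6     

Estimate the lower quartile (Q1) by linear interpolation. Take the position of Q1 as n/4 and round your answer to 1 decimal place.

84.5

Cumulative frequencies: 9, 25, 35, 43, 49, 54, 60
n = 60; position = n/4 = 15.
This falls in the class [83, 87): L = 83, F = 9, f = 16, h = 4.
Lower quartile ≈ 83 + ((15 − 9) / 16) × 4 = 84.5000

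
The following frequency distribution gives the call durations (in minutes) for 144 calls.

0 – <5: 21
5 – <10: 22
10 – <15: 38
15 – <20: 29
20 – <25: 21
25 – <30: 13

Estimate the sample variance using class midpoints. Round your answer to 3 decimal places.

56.172

Midpoints: 2.5, 7.5, 12.5, 17.5, 22.5, 27.5
n = 144, Σfm = 2030, mean = 14.0972
Σfm² = 36650
Σf(m − x̄)² = Σfm² − (Σfm)²/n = 36650 − 2030²/144 = 8032.6389
Sample variance = 8032.6389 / 143 = 56.1723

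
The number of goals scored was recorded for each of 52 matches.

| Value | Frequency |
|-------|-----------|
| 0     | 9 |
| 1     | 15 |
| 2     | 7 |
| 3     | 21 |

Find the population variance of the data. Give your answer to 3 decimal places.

1.331

Values: 0, 1, 2, 3
n = 52, Σfx = 92, mean = 1.7692
Σfx² = 232
Σf(x − x̄)² = Σfx² − (Σfx)²/n = 232 − 92²/52 = 69.2308
Population variance = 69.2308 / 52 = 1.3314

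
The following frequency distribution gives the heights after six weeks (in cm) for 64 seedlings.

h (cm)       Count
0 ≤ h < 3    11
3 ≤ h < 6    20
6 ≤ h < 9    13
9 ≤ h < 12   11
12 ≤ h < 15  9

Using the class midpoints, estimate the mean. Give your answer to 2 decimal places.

6.89

Midpoints: 1.5, 4.5, 7.5, 10.5, 13.5
Σfm = 11×1.5 + 20×4.5 + 13×7.5 + 11×10.5 + 9×13.5 = 441
n = Σf = 64
Mean = 441 / 64 = 6.8906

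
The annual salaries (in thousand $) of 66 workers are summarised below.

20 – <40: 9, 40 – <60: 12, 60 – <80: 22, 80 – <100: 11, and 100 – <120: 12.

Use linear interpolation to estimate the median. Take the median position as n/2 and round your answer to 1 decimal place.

Cumulative frequencies: 9, 21, 43, 54, 66
n = 66; position = n/2 = 33.
This falls in the class 60 – <80: L = 60, F = 21, f = 22, h = 20.
Median ≈ 60 + ((33 − 21) / 22) × 20 = 70.9091

70.9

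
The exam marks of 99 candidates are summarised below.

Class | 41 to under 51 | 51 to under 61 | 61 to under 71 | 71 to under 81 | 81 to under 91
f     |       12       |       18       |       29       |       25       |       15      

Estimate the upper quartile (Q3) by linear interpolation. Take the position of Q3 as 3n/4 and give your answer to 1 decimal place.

77.1

Cumulative frequencies: 12, 30, 59, 84, 99
n = 99; position = 3n/4 = 74.25.
This falls in the class 71 to under 81: L = 71, F = 59, f = 25, h = 10.
Upper quartile ≈ 71 + ((74.25 − 59) / 25) × 10 = 77.1000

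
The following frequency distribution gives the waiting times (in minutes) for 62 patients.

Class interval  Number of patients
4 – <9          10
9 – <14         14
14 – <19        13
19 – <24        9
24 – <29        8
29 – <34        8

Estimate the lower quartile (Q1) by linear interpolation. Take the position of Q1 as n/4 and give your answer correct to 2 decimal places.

Cumulative frequencies: 10, 24, 37, 46, 54, 62
n = 62; position = n/4 = 15.5.
This falls in the class 9 – <14: L = 9, F = 10, f = 14, h = 5.
Lower quartile ≈ 9 + ((15.5 − 10) / 14) × 5 = 10.9643

10.96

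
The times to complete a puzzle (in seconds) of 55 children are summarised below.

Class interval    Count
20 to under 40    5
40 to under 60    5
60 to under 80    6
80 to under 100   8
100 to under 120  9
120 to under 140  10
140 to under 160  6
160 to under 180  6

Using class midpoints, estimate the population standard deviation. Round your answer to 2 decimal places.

41.86

Midpoints: 30, 50, 70, 90, 110, 130, 150, 170
n = 55, Σfm = 5750, mean = 104.5455
Σfm² = 697500
Σf(m − x̄)² = Σfm² − (Σfm)²/n = 697500 − 5750²/55 = 96363.6364
Population variance = 96363.6364 / 55 = 1752.0661
Standard deviation = √1752.0661 = 41.8577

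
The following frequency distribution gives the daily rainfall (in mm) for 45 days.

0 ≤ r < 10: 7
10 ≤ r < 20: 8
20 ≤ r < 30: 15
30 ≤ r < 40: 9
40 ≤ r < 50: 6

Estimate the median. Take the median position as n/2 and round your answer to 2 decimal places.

Cumulative frequencies: 7, 15, 30, 39, 45
n = 45; position = n/2 = 22.5.
This falls in the class 20 ≤ r < 30: L = 20, F = 15, f = 15, h = 10.
Median ≈ 20 + ((22.5 − 15) / 15) × 10 = 25.0000

25.00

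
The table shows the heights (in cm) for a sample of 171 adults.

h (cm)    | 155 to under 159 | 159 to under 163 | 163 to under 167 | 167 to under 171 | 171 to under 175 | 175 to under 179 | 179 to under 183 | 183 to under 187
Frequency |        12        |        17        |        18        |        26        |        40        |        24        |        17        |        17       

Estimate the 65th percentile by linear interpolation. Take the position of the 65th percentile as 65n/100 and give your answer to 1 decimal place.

Cumulative frequencies: 12, 29, 47, 73, 113, 137, 154, 171
n = 171; position = 65n/100 = 111.15.
This falls in the class 171 to under 175: L = 171, F = 73, f = 40, h = 4.
65th percentile ≈ 171 + ((111.15 − 73) / 40) × 4 = 174.8150

174.8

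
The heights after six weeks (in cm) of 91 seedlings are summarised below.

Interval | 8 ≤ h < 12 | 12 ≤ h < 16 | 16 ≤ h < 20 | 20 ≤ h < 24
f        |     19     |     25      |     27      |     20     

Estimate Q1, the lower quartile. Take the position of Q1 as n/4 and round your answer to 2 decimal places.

Cumulative frequencies: 19, 44, 71, 91
n = 91; position = n/4 = 22.75.
This falls in the class 12 ≤ h < 16: L = 12, F = 19, f = 25, h = 4.
Lower quartile ≈ 12 + ((22.75 − 19) / 25) × 4 = 12.6000

12.60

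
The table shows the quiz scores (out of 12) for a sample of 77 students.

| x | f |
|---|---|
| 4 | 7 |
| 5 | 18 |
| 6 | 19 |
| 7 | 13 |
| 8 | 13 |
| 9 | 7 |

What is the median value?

6

Cumulative frequencies: 7, 25, 44, 57, 70, 77
n = 77, so the median is the value in position (n+1)/2 = 39.
Position 39 falls at value 6.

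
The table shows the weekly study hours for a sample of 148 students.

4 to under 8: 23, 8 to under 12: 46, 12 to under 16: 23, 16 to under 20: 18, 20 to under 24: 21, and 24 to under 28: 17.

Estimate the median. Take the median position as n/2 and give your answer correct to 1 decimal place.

12.9

Cumulative frequencies: 23, 69, 92, 110, 131, 148
n = 148; position = n/2 = 74.
This falls in the class 12 to under 16: L = 12, F = 69, f = 23, h = 4.
Median ≈ 12 + ((74 − 69) / 23) × 4 = 12.8696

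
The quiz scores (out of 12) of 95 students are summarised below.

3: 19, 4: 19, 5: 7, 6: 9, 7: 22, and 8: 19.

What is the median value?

Cumulative frequencies: 19, 38, 45, 54, 76, 95
n = 95, so the median is the value in position (n+1)/2 = 48.
Position 48 falls at value 6.

6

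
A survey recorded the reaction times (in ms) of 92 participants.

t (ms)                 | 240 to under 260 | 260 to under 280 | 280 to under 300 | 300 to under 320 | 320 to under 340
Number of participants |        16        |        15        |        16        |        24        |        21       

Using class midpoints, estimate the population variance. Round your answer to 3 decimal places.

Midpoints: 250, 270, 290, 310, 330
n = 92, Σfm = 27060, mean = 294.1304
Σfm² = 8032400
Σf(m − x̄)² = Σfm² − (Σfm)²/n = 8032400 − 27060²/92 = 73230.4348
Population variance = 73230.4348 / 92 = 795.9830

795.983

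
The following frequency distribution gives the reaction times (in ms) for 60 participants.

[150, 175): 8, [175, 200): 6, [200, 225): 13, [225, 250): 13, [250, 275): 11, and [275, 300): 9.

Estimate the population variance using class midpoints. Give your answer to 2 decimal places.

1555.56

Midpoints: 162.5, 187.5, 212.5, 237.5, 262.5, 287.5
n = 60, Σfm = 13750, mean = 229.1667
Σfm² = 3244375
Σf(m − x̄)² = Σfm² − (Σfm)²/n = 3244375 − 13750²/60 = 93333.3333
Population variance = 93333.3333 / 60 = 1555.5556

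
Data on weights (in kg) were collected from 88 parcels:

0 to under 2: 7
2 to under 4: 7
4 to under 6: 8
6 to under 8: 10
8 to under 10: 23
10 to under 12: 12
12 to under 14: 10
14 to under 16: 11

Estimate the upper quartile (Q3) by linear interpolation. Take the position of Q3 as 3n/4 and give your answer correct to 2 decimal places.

11.83

Cumulative frequencies: 7, 14, 22, 32, 55, 67, 77, 88
n = 88; position = 3n/4 = 66.
This falls in the class 10 to under 12: L = 10, F = 55, f = 12, h = 2.
Upper quartile ≈ 10 + ((66 − 55) / 12) × 2 = 11.8333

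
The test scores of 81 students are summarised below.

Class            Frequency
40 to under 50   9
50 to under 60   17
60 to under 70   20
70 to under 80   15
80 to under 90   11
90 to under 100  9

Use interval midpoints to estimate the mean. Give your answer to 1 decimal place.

68.6

Midpoints: 45, 55, 65, 75, 85, 95
Σfm = 9×45 + 17×55 + 20×65 + 15×75 + 11×85 + 9×95 = 5555
n = Σf = 81
Mean = 5555 / 81 = 68.5802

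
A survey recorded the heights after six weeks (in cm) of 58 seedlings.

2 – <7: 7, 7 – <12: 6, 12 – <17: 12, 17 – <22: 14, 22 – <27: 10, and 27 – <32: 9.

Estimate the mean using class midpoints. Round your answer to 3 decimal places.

Midpoints: 4.5, 9.5, 14.5, 19.5, 24.5, 29.5
Σfm = 7×4.5 + 6×9.5 + 12×14.5 + 14×19.5 + 10×24.5 + 9×29.5 = 1046
n = Σf = 58
Mean = 1046 / 58 = 18.0345

18.034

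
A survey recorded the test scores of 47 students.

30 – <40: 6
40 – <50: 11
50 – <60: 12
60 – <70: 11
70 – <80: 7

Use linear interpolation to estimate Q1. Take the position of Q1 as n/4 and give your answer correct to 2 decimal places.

Cumulative frequencies: 6, 17, 29, 40, 47
n = 47; position = n/4 = 11.75.
This falls in the class 40 – <50: L = 40, F = 6, f = 11, h = 10.
Lower quartile ≈ 40 + ((11.75 − 6) / 11) × 10 = 45.2273

45.23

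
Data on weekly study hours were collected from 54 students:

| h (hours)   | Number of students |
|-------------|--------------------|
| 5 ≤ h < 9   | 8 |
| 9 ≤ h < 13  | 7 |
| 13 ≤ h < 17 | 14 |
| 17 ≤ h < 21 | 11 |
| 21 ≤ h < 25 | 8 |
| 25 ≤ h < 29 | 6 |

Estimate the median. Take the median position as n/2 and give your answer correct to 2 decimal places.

16.43

Cumulative frequencies: 8, 15, 29, 40, 48, 54
n = 54; position = n/2 = 27.
This falls in the class 13 ≤ h < 17: L = 13, F = 15, f = 14, h = 4.
Median ≈ 13 + ((27 − 15) / 14) × 4 = 16.4286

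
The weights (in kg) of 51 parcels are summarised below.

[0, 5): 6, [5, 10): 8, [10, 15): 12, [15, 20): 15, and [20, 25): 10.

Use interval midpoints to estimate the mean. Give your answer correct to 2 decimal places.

13.97

Midpoints: 2.5, 7.5, 12.5, 17.5, 22.5
Σfm = 6×2.5 + 8×7.5 + 12×12.5 + 15×17.5 + 10×22.5 = 712.5
n = Σf = 51
Mean = 712.5 / 51 = 13.9706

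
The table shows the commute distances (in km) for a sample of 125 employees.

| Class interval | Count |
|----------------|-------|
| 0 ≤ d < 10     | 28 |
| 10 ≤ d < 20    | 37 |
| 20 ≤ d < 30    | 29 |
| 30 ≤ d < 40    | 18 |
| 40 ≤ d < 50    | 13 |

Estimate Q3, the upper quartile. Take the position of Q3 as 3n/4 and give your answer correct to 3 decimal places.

29.914

Cumulative frequencies: 28, 65, 94, 112, 125
n = 125; position = 3n/4 = 93.75.
This falls in the class 20 ≤ d < 30: L = 20, F = 65, f = 29, h = 10.
Upper quartile ≈ 20 + ((93.75 − 65) / 29) × 10 = 29.9138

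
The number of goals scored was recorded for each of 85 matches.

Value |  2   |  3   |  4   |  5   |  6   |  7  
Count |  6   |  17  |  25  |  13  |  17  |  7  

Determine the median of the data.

Cumulative frequencies: 6, 23, 48, 61, 78, 85
n = 85, so the median is the value in position (n+1)/2 = 43.
Position 43 falls at value 4.

4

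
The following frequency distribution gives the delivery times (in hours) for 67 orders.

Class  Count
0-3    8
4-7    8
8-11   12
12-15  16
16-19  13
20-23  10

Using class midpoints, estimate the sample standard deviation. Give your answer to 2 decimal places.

6.30

Midpoints: 1.5, 5.5, 9.5, 13.5, 17.5, 21.5
n = 67, Σfm = 828.5, mean = 12.3657
Σfm² = 12862.75
Σf(m − x̄)² = Σfm² − (Σfm)²/n = 12862.75 − 828.5²/67 = 2617.7910
Sample variance = 2617.7910 / 66 = 39.6635
Standard deviation = √39.6635 = 6.2979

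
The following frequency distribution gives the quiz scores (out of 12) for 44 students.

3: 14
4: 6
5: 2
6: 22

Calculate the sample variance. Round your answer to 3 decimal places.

Values: 3, 4, 5, 6
n = 44, Σfx = 208, mean = 4.7273
Σfx² = 1064
Σf(x − x̄)² = Σfx² − (Σfx)²/n = 1064 − 208²/44 = 80.7273
Sample variance = 80.7273 / 43 = 1.8774

1.877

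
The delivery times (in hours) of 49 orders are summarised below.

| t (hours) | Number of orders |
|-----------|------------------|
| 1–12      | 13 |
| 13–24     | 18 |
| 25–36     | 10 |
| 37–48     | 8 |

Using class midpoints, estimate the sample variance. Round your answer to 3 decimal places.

154.653

Midpoints: 6.5, 18.5, 30.5, 42.5
n = 49, Σfm = 1062.5, mean = 21.6837
Σfm² = 30462.25
Σf(m − x̄)² = Σfm² − (Σfm)²/n = 30462.25 − 1062.5²/49 = 7423.3469
Sample variance = 7423.3469 / 48 = 154.6531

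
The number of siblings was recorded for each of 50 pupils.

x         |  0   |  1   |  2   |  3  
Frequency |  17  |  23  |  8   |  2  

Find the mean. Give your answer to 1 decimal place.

Values: 0, 1, 2, 3
Σfx = 17×0 + 23×1 + 8×2 + 2×3 = 45
n = Σf = 50
Mean = 45 / 50 = 0.9000

0.9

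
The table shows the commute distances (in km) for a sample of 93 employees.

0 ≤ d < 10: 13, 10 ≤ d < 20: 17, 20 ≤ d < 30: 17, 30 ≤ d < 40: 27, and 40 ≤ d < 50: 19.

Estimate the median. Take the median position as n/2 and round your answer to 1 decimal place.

29.7

Cumulative frequencies: 13, 30, 47, 74, 93
n = 93; position = n/2 = 46.5.
This falls in the class 20 ≤ d < 30: L = 20, F = 30, f = 17, h = 10.
Median ≈ 20 + ((46.5 − 30) / 17) × 10 = 29.7059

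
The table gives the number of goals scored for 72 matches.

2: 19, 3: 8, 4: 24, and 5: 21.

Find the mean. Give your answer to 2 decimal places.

Values: 2, 3, 4, 5
Σfx = 19×2 + 8×3 + 24×4 + 21×5 = 263
n = Σf = 72
Mean = 263 / 72 = 3.6528

3.65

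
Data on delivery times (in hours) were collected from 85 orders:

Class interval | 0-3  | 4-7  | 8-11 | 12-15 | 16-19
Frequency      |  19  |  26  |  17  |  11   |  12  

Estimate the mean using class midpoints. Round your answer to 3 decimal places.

Midpoints: 1.5, 5.5, 9.5, 13.5, 17.5
Σfm = 19×1.5 + 26×5.5 + 17×9.5 + 11×13.5 + 12×17.5 = 691.5
n = Σf = 85
Mean = 691.5 / 85 = 8.1353

8.135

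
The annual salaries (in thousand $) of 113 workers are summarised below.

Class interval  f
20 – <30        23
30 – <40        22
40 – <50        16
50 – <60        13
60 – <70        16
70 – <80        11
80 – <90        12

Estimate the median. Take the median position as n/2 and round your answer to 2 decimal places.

47.19

Cumulative frequencies: 23, 45, 61, 74, 90, 101, 113
n = 113; position = n/2 = 56.5.
This falls in the class 40 – <50: L = 40, F = 45, f = 16, h = 10.
Median ≈ 40 + ((56.5 − 45) / 16) × 10 = 47.1875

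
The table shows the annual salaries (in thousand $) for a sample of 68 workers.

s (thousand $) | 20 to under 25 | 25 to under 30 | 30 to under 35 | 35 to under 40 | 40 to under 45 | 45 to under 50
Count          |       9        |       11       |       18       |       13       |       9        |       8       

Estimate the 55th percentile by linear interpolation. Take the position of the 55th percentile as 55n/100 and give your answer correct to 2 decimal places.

34.83

Cumulative frequencies: 9, 20, 38, 51, 60, 68
n = 68; position = 55n/100 = 37.4.
This falls in the class 30 to under 35: L = 30, F = 20, f = 18, h = 5.
55th percentile ≈ 30 + ((37.4 − 20) / 18) × 5 = 34.8333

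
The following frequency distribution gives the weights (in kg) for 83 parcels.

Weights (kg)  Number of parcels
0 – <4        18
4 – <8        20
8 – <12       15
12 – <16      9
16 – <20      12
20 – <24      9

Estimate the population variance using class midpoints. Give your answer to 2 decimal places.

Midpoints: 2, 6, 10, 14, 18, 22
n = 83, Σfm = 846, mean = 10.1928
Σfm² = 12300
Σf(m − x̄)² = Σfm² − (Σfm)²/n = 12300 − 846²/83 = 3676.9157
Population variance = 3676.9157 / 83 = 44.3002

44.30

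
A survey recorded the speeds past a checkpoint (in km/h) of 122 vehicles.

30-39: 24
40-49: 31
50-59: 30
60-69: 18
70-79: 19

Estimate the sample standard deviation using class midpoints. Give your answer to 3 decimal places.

13.381

Midpoints: 34.5, 44.5, 54.5, 64.5, 74.5
n = 122, Σfm = 6419, mean = 52.6148
Σfm² = 359400.5
Σf(m − x̄)² = Σfm² − (Σfm)²/n = 359400.5 − 6419²/122 = 21666.3934
Sample variance = 21666.3934 / 121 = 179.0611
Standard deviation = √179.0611 = 13.3814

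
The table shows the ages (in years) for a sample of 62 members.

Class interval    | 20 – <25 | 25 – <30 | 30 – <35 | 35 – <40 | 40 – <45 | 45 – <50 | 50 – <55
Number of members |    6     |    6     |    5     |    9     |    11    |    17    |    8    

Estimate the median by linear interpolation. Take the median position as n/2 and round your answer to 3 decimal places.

Cumulative frequencies: 6, 12, 17, 26, 37, 54, 62
n = 62; position = n/2 = 31.
This falls in the class 40 – <45: L = 40, F = 26, f = 11, h = 5.
Median ≈ 40 + ((31 − 26) / 11) × 5 = 42.2727

42.273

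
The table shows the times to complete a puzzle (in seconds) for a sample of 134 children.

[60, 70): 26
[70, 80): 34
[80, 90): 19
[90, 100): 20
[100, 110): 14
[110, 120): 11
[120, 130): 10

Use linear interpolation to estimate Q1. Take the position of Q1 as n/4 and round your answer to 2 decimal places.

Cumulative frequencies: 26, 60, 79, 99, 113, 124, 134
n = 134; position = n/4 = 33.5.
This falls in the class [70, 80): L = 70, F = 26, f = 34, h = 10.
Lower quartile ≈ 70 + ((33.5 − 26) / 34) × 10 = 72.2059

72.21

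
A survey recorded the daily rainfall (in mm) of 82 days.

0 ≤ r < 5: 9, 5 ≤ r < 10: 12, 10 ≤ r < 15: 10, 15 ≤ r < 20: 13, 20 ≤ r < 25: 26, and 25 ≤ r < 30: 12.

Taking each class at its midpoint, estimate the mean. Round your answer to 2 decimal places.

16.83

Midpoints: 2.5, 7.5, 12.5, 17.5, 22.5, 27.5
Σfm = 9×2.5 + 12×7.5 + 10×12.5 + 13×17.5 + 26×22.5 + 12×27.5 = 1380
n = Σf = 82
Mean = 1380 / 82 = 16.8293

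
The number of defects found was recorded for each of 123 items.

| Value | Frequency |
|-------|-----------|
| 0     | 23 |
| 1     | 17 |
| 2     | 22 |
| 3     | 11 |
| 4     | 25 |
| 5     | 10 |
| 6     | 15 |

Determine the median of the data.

2

Cumulative frequencies: 23, 40, 62, 73, 98, 108, 123
n = 123, so the median is the value in position (n+1)/2 = 62.
Position 62 falls at value 2.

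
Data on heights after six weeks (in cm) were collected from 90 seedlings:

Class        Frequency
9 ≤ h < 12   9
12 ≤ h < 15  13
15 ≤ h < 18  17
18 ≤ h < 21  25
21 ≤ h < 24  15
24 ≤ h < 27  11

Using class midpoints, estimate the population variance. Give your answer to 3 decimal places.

19.690

Midpoints: 10.5, 13.5, 16.5, 19.5, 22.5, 25.5
n = 90, Σfm = 1656, mean = 18.4000
Σfm² = 32242.5
Σf(m − x̄)² = Σfm² − (Σfm)²/n = 32242.5 − 1656²/90 = 1772.1000
Population variance = 1772.1000 / 90 = 19.6900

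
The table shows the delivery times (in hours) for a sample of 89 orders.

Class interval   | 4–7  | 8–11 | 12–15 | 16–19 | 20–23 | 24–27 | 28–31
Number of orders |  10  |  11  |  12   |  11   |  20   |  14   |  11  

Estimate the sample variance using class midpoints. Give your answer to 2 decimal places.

57.77

Midpoints: 5.5, 9.5, 13.5, 17.5, 21.5, 25.5, 29.5
n = 89, Σfm = 1625.5, mean = 18.2640
Σfm² = 34772.25
Σf(m − x̄)² = Σfm² − (Σfm)²/n = 34772.25 − 1625.5²/89 = 5084.0449
Sample variance = 5084.0449 / 88 = 57.7732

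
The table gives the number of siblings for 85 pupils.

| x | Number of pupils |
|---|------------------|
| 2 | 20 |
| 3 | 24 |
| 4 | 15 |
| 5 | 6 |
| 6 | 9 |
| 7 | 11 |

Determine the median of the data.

3

Cumulative frequencies: 20, 44, 59, 65, 74, 85
n = 85, so the median is the value in position (n+1)/2 = 43.
Position 43 falls at value 3.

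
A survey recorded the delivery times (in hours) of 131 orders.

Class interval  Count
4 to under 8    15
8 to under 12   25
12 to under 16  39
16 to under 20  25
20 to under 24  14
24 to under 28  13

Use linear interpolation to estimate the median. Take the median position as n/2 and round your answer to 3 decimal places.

Cumulative frequencies: 15, 40, 79, 104, 118, 131
n = 131; position = n/2 = 65.5.
This falls in the class 12 to under 16: L = 12, F = 40, f = 39, h = 4.
Median ≈ 12 + ((65.5 − 40) / 39) × 4 = 14.6154

14.615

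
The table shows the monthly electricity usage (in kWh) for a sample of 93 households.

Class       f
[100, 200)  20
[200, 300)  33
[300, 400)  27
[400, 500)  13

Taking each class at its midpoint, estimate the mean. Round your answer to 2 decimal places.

Midpoints: 150, 250, 350, 450
Σfm = 20×150 + 33×250 + 27×350 + 13×450 = 26550
n = Σf = 93
Mean = 26550 / 93 = 285.4839

285.48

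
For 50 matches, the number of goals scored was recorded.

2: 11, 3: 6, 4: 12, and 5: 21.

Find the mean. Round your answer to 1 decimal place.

3.9

Values: 2, 3, 4, 5
Σfx = 11×2 + 6×3 + 12×4 + 21×5 = 193
n = Σf = 50
Mean = 193 / 50 = 3.8600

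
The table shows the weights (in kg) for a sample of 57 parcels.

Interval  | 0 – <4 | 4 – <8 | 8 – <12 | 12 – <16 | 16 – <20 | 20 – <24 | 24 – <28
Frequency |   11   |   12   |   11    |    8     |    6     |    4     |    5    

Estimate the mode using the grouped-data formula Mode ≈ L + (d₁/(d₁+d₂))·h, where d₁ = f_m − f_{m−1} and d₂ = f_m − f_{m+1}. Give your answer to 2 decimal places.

Modal class: 4 – <8 (highest frequency 12).
d₁ = 12 − 11 = 1, d₂ = 12 − 11 = 1
Mode ≈ 4 + (1/(1+1)) × 4 = 4 + 2.0000 = 6.0000

6.00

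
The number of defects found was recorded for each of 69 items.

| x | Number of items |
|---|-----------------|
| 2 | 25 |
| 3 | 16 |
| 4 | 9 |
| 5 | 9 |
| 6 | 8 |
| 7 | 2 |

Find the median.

Cumulative frequencies: 25, 41, 50, 59, 67, 69
n = 69, so the median is the value in position (n+1)/2 = 35.
Position 35 falls at value 3.

3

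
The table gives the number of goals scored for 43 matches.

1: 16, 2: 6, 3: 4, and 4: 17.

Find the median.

Cumulative frequencies: 16, 22, 26, 43
n = 43, so the median is the value in position (n+1)/2 = 22.
Position 22 falls at value 2.

2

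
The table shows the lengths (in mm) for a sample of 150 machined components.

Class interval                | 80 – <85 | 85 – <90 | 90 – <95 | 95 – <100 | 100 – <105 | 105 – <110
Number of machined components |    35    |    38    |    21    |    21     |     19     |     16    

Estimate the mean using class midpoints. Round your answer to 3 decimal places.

92.467

Midpoints: 82.5, 87.5, 92.5, 97.5, 102.5, 107.5
Σfm = 35×82.5 + 38×87.5 + 21×92.5 + 21×97.5 + 19×102.5 + 16×107.5 = 13870
n = Σf = 150
Mean = 13870 / 150 = 92.4667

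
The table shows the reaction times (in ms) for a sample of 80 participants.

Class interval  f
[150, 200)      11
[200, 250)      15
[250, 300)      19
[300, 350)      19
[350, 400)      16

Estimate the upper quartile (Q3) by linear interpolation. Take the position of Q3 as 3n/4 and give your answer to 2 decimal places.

Cumulative frequencies: 11, 26, 45, 64, 80
n = 80; position = 3n/4 = 60.
This falls in the class [300, 350): L = 300, F = 45, f = 19, h = 50.
Upper quartile ≈ 300 + ((60 − 45) / 19) × 50 = 339.4737

339.47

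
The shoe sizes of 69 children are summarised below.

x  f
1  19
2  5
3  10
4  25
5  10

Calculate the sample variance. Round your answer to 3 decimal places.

Values: 1, 2, 3, 4, 5
n = 69, Σfx = 209, mean = 3.0290
Σfx² = 779
Σf(x − x̄)² = Σfx² − (Σfx)²/n = 779 − 209²/69 = 145.9420
Sample variance = 145.9420 / 68 = 2.1462

2.146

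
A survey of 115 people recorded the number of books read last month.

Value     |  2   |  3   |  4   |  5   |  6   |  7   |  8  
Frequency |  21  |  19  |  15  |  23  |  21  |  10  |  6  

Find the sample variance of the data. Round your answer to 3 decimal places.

3.217

Values: 2, 3, 4, 5, 6, 7, 8
n = 115, Σfx = 518, mean = 4.5043
Σfx² = 2700
Σf(x − x̄)² = Σfx² − (Σfx)²/n = 2700 − 518²/115 = 366.7478
Sample variance = 366.7478 / 114 = 3.2171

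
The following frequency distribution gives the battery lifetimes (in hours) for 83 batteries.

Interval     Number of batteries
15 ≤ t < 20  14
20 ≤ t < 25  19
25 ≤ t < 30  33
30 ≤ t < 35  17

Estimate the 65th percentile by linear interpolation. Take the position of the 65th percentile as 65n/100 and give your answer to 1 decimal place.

Cumulative frequencies: 14, 33, 66, 83
n = 83; position = 65n/100 = 53.95.
This falls in the class 25 ≤ t < 30: L = 25, F = 33, f = 33, h = 5.
65th percentile ≈ 25 + ((53.95 − 33) / 33) × 5 = 28.1742

28.2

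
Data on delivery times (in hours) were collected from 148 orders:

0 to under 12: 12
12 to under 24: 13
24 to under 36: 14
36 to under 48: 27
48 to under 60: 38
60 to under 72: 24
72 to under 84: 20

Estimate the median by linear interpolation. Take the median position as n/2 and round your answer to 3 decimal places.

50.526

Cumulative frequencies: 12, 25, 39, 66, 104, 128, 148
n = 148; position = n/2 = 74.
This falls in the class 48 to under 60: L = 48, F = 66, f = 38, h = 12.
Median ≈ 48 + ((74 − 66) / 38) × 12 = 50.5263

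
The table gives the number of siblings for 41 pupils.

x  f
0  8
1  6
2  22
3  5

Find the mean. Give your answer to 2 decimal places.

Values: 0, 1, 2, 3
Σfx = 8×0 + 6×1 + 22×2 + 5×3 = 65
n = Σf = 41
Mean = 65 / 41 = 1.5854

1.59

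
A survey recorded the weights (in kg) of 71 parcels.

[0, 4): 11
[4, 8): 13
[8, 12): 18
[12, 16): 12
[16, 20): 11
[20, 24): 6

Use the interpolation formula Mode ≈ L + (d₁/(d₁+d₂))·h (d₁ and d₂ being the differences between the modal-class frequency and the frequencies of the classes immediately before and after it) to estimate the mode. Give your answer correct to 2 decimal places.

Modal class: [8, 12) (highest frequency 18).
d₁ = 18 − 13 = 5, d₂ = 18 − 12 = 6
Mode ≈ 8 + (5/(5+6)) × 4 = 8 + 1.8182 = 9.8182

9.82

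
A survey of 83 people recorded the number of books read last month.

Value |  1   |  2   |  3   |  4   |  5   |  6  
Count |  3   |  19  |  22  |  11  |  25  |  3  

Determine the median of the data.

3

Cumulative frequencies: 3, 22, 44, 55, 80, 83
n = 83, so the median is the value in position (n+1)/2 = 42.
Position 42 falls at value 3.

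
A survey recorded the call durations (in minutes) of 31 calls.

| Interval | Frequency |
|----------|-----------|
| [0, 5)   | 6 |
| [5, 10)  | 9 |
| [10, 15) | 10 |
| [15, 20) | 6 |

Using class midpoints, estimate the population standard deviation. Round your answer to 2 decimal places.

5.06

Midpoints: 2.5, 7.5, 12.5, 17.5
n = 31, Σfm = 312.5, mean = 10.0806
Σfm² = 3943.75
Σf(m − x̄)² = Σfm² − (Σfm)²/n = 3943.75 − 312.5²/31 = 793.5484
Population variance = 793.5484 / 31 = 25.5983
Standard deviation = √25.5983 = 5.0595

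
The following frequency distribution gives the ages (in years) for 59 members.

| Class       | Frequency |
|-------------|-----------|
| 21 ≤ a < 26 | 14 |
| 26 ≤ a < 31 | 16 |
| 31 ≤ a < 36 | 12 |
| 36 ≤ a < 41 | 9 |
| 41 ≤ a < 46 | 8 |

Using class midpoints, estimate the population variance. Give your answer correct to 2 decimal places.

45.29

Midpoints: 23.5, 28.5, 33.5, 38.5, 43.5
n = 59, Σfm = 1881.5, mean = 31.8898
Σfm² = 62672.75
Σf(m − x̄)² = Σfm² − (Σfm)²/n = 62672.75 − 1881.5²/59 = 2672.0339
Population variance = 2672.0339 / 59 = 45.2887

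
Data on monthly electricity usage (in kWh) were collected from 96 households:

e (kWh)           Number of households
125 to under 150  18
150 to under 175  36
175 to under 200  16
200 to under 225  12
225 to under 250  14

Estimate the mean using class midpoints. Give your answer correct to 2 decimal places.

Midpoints: 137.5, 162.5, 187.5, 212.5, 237.5
Σfm = 18×137.5 + 36×162.5 + 16×187.5 + 12×212.5 + 14×237.5 = 17200
n = Σf = 96
Mean = 17200 / 96 = 179.1667

179.17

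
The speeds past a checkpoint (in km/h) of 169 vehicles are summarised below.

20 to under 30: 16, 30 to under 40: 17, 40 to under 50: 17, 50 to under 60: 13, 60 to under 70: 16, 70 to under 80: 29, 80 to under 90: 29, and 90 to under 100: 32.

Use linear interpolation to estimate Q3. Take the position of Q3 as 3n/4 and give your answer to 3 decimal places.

Cumulative frequencies: 16, 33, 50, 63, 79, 108, 137, 169
n = 169; position = 3n/4 = 126.75.
This falls in the class 80 to under 90: L = 80, F = 108, f = 29, h = 10.
Upper quartile ≈ 80 + ((126.75 − 108) / 29) × 10 = 86.4655

86.466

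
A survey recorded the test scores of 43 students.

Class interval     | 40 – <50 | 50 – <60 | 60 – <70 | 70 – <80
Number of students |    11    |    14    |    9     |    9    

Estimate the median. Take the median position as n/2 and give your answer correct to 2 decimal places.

57.50

Cumulative frequencies: 11, 25, 34, 43
n = 43; position = n/2 = 21.5.
This falls in the class 50 – <60: L = 50, F = 11, f = 14, h = 10.
Median ≈ 50 + ((21.5 − 11) / 14) × 10 = 57.5000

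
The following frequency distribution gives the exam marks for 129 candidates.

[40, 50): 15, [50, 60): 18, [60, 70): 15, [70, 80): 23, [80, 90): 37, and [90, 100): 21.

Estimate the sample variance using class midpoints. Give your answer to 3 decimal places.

266.219

Midpoints: 45, 55, 65, 75, 85, 95
n = 129, Σfm = 9505, mean = 73.6822
Σfm² = 734425
Σf(m − x̄)² = Σfm² − (Σfm)²/n = 734425 − 9505²/129 = 34075.9690
Sample variance = 34075.9690 / 128 = 266.2185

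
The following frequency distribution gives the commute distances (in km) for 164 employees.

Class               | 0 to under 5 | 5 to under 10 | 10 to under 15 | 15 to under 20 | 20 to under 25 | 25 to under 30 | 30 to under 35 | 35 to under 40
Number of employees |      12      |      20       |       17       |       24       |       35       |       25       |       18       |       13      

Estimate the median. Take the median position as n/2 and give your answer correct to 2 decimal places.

21.29

Cumulative frequencies: 12, 32, 49, 73, 108, 133, 151, 164
n = 164; position = n/2 = 82.
This falls in the class 20 to under 25: L = 20, F = 73, f = 35, h = 5.
Median ≈ 20 + ((82 − 73) / 35) × 5 = 21.2857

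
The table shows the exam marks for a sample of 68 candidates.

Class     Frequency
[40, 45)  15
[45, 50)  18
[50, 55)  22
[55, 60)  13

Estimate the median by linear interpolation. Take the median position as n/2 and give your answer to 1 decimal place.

50.2

Cumulative frequencies: 15, 33, 55, 68
n = 68; position = n/2 = 34.
This falls in the class [50, 55): L = 50, F = 33, f = 22, h = 5.
Median ≈ 50 + ((34 − 33) / 22) × 5 = 50.2273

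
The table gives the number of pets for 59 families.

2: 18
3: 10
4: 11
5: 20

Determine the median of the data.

4

Cumulative frequencies: 18, 28, 39, 59
n = 59, so the median is the value in position (n+1)/2 = 30.
Position 30 falls at value 4.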